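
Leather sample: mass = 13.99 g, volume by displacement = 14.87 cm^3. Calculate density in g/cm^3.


Density = mass / volume
Density = 13.99 / 14.87 = 0.941 g/cm^3


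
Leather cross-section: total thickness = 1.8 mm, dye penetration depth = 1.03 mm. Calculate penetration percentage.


Penetration% = 1.03 / 1.8 x 100
Penetration = 57.2%


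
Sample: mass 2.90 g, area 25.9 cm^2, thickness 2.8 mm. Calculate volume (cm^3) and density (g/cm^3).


Thickness in cm = 2.8 / 10 = 0.28 cm
Volume = 25.9 x 0.28 = 7.252 cm^3
Density = 2.90 / 7.252 = 0.400 g/cm^3


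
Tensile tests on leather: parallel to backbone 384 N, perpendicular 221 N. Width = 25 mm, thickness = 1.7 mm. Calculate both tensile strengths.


Parallel = 9.04 N/mm^2
Perpendicular = 5.20 N/mm^2


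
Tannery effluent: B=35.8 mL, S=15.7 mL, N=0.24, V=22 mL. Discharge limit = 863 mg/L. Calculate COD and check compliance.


COD = (35.8 - 15.7) x 0.24 x 8000 / 22 = 1754.2 mg/L
Limit: 863 mg/L
Compliant: No


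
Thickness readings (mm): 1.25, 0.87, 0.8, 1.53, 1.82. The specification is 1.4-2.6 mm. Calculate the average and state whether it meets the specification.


Sum = 6.27
Average = 6.27 / 5 = 1.25 mm
Specification range: 1.4 to 2.6 mm
Within spec: No


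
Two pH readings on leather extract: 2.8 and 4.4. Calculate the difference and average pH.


Difference = |2.8 - 4.4| = 1.6
Average = (2.8 + 4.4) / 2 = 3.60


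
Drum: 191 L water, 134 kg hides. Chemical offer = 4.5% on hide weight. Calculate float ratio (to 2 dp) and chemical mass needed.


Float ratio = 1.43
Chemical needed = 6.03 kg


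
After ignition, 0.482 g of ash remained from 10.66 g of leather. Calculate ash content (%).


4.52%

Ash% = 0.482 / 10.66 x 100
Ash% = 4.52%


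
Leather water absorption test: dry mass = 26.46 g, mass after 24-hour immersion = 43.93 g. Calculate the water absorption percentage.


Water absorbed = 43.93 - 26.46 = 17.47 g
WA% = 17.47 / 26.46 x 100 = 66.0%


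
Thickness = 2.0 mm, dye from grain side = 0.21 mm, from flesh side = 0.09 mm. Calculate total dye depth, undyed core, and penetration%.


Total dyed = 0.30 mm
Undyed core = 1.70 mm
Penetration = 15.0%


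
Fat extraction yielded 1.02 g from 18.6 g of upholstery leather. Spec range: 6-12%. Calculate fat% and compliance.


Fat% = 1.02 / 18.6 x 100 = 5.5%
Spec range: 6-12%
Compliant: No


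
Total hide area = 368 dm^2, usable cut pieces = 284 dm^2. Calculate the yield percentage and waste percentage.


Yield = 284 / 368 x 100 = 77.2%
Waste = 368 - 284 = 84 dm^2
Waste% = 100 - 77.2 = 22.8%


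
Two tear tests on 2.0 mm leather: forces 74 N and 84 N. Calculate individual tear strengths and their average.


Tear 1 = 37.0 N/mm
Tear 2 = 42.0 N/mm
Average = 39.5 N/mm


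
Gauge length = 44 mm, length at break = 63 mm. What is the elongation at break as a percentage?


Extension = 63 - 44 = 19 mm
Elongation = 19 / 44 x 100 = 43.2%


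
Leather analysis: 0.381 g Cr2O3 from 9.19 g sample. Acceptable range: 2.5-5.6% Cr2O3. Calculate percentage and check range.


Cr2O3% = 0.381 / 9.19 x 100 = 4.15%
Acceptable range: 2.5 to 5.6%
Within range: Yes


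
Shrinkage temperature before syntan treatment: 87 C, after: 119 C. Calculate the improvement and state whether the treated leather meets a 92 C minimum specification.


Improvement = 119 - 87 = 32 C
Spec check: 119 C >= 92 C? Yes


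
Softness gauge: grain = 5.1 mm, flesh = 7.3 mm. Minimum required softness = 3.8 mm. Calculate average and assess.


Average = (5.1 + 7.3) / 2 = 6.20 mm
Minimum = 3.8 mm
Meets requirement: Yes


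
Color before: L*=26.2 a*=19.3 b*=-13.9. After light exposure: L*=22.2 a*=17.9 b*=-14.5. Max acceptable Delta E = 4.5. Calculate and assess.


dL = -4.0, da = -1.4, db = -0.6
dE = sqrt((-4.0)^2 + (-1.4)^2 + (-0.6)^2) = 4.28
Max = 4.5
Passes: Yes


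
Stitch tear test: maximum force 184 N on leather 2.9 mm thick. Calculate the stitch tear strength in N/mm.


63.4 N/mm

Stitch tear strength = force / thickness
STS = 184 / 2.9 = 63.4 N/mm


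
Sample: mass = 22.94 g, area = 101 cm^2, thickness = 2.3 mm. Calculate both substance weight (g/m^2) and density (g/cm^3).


Substance weight = 2271.3 g/m^2
Density = 0.988 g/cm^3


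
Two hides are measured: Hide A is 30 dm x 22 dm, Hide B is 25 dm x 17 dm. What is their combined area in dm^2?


1085 dm^2

Hide A area = 30 x 22 = 660 dm^2
Hide B area = 25 x 17 = 425 dm^2
Total = 660 + 425 = 1085 dm^2


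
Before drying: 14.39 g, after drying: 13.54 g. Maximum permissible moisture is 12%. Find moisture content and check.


MC = (14.39 - 13.54) / 14.39 x 100 = 5.9%
Maximum: 12%
Acceptable: Yes


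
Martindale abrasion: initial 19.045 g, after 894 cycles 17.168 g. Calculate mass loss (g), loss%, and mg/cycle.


Loss = 19.045 - 17.168 = 1.877 g
Loss% = 1.877 / 19.045 x 100 = 9.86%
Rate = 1.877 / 894 x 1000 = 2.100 mg/cycle


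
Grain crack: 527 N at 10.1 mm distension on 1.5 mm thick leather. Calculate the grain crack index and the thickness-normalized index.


Crack index = 52.2 N/mm
Normalized index = 34.8 N/mm per mm

Crack index = 527 / 10.1 = 52.2 N/mm
Normalized = 52.2 / 1.5 = 34.8 N/mm per mm


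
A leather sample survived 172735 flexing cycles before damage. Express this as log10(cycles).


log10(172735) = 5.24


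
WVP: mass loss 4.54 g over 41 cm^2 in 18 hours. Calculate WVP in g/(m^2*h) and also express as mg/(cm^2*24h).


WVP = 4.54 / (41 x 18) x 10000 = 61.52 g/(m^2*h)
Mass loss in mg = 4.54 x 1000 = 4540 mg
Per cm^2 per 24h in mg: 4540 x 24 / (41 x 18) = 108960 / 738 = 147.64 mg/(cm^2*24h)


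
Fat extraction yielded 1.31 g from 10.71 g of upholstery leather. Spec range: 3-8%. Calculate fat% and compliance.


Fat% = 1.31 / 10.71 x 100 = 12.2%
Spec range: 3-8%
Compliant: No


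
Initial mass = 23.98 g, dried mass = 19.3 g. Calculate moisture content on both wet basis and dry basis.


Moisture lost = 23.98 - 19.3 = 4.68 g
Wet basis MC = 4.68 / 23.98 x 100 = 19.5%
Dry basis MC = 4.68 / 19.3 x 100 = 24.2%


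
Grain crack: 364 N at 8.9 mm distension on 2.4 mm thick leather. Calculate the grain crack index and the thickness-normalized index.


Crack index = 40.9 N/mm
Normalized index = 17.0 N/mm per mm


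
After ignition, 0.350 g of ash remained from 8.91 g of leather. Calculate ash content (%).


Ash% = 0.350 / 8.91 x 100
Ash% = 3.93%


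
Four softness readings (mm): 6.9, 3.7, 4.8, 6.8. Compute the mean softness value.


5.55 mm

Sum = 6.9 + 3.7 + 4.8 + 6.8
Mean = 22.2 / 4 = 5.55 mm


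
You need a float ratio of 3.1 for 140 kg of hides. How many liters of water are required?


Water = hide weight x target ratio
Water = 140 x 3.1 = 434.0 L


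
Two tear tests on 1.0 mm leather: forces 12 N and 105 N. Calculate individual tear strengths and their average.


Tear 1 = 12.0 N/mm
Tear 2 = 105.0 N/mm
Average = 58.5 N/mm


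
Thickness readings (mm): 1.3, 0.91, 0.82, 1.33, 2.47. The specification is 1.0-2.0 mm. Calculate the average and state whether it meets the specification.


Average = 1.37 mm
Within specification: Yes


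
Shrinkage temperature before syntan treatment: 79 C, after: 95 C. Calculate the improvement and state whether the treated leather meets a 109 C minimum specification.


Improvement = 16 C
Meets 109 C spec: No

Improvement = 95 - 79 = 16 C
Spec check: 95 C >= 109 C? No


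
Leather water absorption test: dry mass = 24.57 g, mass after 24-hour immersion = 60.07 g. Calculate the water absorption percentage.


144.5%


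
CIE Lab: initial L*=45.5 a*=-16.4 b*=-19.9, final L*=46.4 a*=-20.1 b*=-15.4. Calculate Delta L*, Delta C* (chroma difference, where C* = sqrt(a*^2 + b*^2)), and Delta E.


Delta L* = 46.4 - 45.5 = 0.9
C1* = sqrt((-16.4)^2 + (-19.9)^2) = 25.787
C2* = sqrt((-20.1)^2 + (-15.4)^2) = 25.321
Delta C* = 25.321 - 25.787 = -0.47
Delta E = sqrt((0.9)^2 + (-3.7)^2 + (4.5)^2) = 5.89


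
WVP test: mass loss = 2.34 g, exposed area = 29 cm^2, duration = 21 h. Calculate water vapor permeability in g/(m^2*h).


WVP = mass_loss / (area x time) x 10000
WVP = 2.34 / (29 x 21) x 10000
WVP = 2.34 / 609 x 10000 = 38.42 g/(m^2*h)


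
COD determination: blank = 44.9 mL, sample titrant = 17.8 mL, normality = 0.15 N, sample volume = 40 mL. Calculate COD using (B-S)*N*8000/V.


COD = (44.9 - 17.8) x 0.15 x 8000 / 40
COD = 27.1 x 0.15 x 8000 / 40
COD = 813.0 mg/L


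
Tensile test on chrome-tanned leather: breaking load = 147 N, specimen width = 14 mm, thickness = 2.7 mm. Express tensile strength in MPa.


Cross-section = 14 x 2.7 = 37.8 mm^2
TS = 147 / 37.8 = 3.89 MPa
(1 N/mm^2 = 1 MPa)


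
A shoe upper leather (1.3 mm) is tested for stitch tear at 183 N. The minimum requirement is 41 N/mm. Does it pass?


STS = 183 / 1.3 = 140.8 N/mm
Minimum required: 41 N/mm
Passes: Yes


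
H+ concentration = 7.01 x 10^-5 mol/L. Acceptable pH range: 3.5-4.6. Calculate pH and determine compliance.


pH = -log10(7.01 x 10^-5) = 4.15
Range: 3.5 to 4.6
Compliant: Yes


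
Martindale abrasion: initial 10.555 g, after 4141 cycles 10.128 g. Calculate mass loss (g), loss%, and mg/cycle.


Loss = 10.555 - 10.128 = 0.427 g
Loss% = 0.427 / 10.555 x 100 = 4.05%
Rate = 0.427 / 4141 x 1000 = 0.103 mg/cycle


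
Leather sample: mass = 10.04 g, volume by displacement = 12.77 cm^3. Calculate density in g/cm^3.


0.786 g/cm^3


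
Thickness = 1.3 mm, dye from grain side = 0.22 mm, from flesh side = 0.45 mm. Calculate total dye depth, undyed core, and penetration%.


Total dyed = 0.67 mm
Undyed core = 0.63 mm
Penetration = 51.5%


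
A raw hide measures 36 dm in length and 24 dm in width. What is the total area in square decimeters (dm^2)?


Area = length x width
Area = 36 x 24 = 864 dm^2


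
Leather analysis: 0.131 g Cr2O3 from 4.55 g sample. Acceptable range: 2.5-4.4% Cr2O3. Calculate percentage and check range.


Cr2O3% = 0.131 / 4.55 x 100 = 2.88%
Acceptable range: 2.5 to 4.4%
Within range: Yes


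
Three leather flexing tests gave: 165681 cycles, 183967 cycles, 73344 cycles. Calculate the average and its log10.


Average = (165681 + 183967 + 73344) / 3 = 140997 cycles
log10(140997) = 5.15


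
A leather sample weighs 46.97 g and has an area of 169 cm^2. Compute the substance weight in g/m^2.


2779.3 g/m^2

Substance weight = mass / area x 10000
SW = 46.97 / 169 x 10000
SW = 2779.3 g/m^2


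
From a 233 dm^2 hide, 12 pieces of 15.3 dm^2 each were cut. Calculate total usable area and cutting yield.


Total usable = 12 x 15.3 = 183.6 dm^2
Yield = 183.6 / 233 x 100 = 78.8%


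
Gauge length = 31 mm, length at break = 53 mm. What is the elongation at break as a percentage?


Extension = 53 - 31 = 22 mm
Elongation = 22 / 31 x 100 = 71.0%


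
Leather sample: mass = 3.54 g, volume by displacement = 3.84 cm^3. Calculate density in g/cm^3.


Density = mass / volume
Density = 3.54 / 3.84 = 0.922 g/cm^3


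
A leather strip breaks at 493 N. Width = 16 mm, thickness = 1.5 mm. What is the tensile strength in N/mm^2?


20.54 N/mm^2

Cross-sectional area = 16 x 1.5 = 24.0 mm^2
Tensile strength = 493 / 24.0 = 20.54 N/mm^2


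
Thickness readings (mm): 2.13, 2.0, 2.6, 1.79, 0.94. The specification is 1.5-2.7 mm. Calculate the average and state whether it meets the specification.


Average = 1.89 mm
Within specification: Yes

Sum = 9.46
Average = 9.46 / 5 = 1.89 mm
Specification range: 1.5 to 2.7 mm
Within spec: Yes


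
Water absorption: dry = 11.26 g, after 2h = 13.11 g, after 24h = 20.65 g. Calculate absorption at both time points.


2h absorption = 16.4%
24h absorption = 83.4%


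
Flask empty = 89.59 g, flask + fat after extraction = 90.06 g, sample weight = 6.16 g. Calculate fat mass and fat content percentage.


Fat mass = 90.06 - 89.59 = 0.47 g
Fat% = 0.47 / 6.16 x 100 = 7.6%


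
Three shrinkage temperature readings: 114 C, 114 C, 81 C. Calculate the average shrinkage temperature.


Average = (114 + 114 + 81) / 3
Average = 309 / 3 = 103.0 C


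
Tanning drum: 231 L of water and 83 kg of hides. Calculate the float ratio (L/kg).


2.8


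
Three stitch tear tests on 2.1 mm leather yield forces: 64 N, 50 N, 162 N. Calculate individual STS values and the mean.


STS1 = 30.5 N/mm
STS2 = 23.8 N/mm
STS3 = 77.1 N/mm
Mean = 43.8 N/mm


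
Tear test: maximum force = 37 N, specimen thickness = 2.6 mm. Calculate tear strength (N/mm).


Tear strength = force / thickness
Tear = 37 / 2.6 = 14.2 N/mm


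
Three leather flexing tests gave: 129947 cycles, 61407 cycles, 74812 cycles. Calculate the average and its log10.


Average = 88722 cycles
log10 = 4.95


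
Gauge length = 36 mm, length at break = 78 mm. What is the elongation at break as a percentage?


Extension = 78 - 36 = 42 mm
Elongation = 42 / 36 x 100 = 116.7%


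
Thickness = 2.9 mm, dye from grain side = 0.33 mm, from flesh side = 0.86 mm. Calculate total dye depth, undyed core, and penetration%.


Total dyed = 0.33 + 0.86 = 1.19 mm
Undyed core = 2.9 - 1.19 = 1.71 mm
Penetration = 1.19 / 2.9 x 100 = 41.0%


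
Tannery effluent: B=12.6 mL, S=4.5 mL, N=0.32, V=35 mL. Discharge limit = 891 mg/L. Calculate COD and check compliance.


COD = 592.5 mg/L
Compliant: Yes

COD = (12.6 - 4.5) x 0.32 x 8000 / 35 = 592.5 mg/L
Limit: 891 mg/L
Compliant: Yes


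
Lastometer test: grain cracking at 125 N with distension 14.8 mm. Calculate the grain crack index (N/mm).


8.4 N/mm

Grain crack index = force / distension
Index = 125 / 14.8 = 8.4 N/mm


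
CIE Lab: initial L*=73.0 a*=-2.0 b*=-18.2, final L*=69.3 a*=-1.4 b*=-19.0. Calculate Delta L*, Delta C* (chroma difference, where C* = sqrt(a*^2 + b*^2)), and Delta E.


Delta L* = -3.7
Delta C* = 0.74
Delta E = 3.83

Delta L* = 69.3 - 73.0 = -3.7
C1* = sqrt((-2.0)^2 + (-18.2)^2) = 18.310
C2* = sqrt((-1.4)^2 + (-19.0)^2) = 19.052
Delta C* = 19.052 - 18.310 = 0.74
Delta E = sqrt((-3.7)^2 + (0.6)^2 + (-0.8)^2) = 3.83


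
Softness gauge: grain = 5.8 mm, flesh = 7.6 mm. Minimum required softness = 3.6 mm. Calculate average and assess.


Average softness = 6.70 mm
Meets requirement: Yes

Average = (5.8 + 7.6) / 2 = 6.70 mm
Minimum = 3.6 mm
Meets requirement: Yes


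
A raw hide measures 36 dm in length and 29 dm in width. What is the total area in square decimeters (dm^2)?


Area = length x width
Area = 36 x 29 = 1044 dm^2


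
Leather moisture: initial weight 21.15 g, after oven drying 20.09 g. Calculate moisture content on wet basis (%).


5.0%

Moisture = 21.15 - 20.09 = 1.06 g
MC = 1.06 / 21.15 x 100 = 5.0%


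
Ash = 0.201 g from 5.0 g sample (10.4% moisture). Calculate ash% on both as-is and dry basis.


As-is ash = 4.02%
Dry-basis ash = 4.49%

As-is ash% = 0.201 / 5.0 x 100 = 4.02%
Dry mass = 5.0 x (100 - 10.4) / 100 = 4.48 g
Dry-basis ash% = 0.201 / 4.48 x 100 = 4.49%


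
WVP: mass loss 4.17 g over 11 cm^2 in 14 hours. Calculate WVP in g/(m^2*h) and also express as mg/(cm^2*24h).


WVP = 270.78 g/(m^2*h)
Daily rate = 649.87 mg/(cm^2*24h)

WVP = 4.17 / (11 x 14) x 10000 = 270.78 g/(m^2*h)
Mass loss in mg = 4.17 x 1000 = 4170 mg
Per cm^2 per 24h in mg: 4170 x 24 / (11 x 14) = 100080 / 154 = 649.87 mg/(cm^2*24h)


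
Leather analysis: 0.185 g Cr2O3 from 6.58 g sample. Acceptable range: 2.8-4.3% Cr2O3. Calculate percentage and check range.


Cr2O3% = 0.185 / 6.58 x 100 = 2.81%
Acceptable range: 2.8 to 4.3%
Within range: Yes


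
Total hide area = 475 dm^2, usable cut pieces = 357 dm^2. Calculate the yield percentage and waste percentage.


Yield = 357 / 475 x 100 = 75.2%
Waste = 475 - 357 = 118 dm^2
Waste% = 100 - 75.2 = 24.8%


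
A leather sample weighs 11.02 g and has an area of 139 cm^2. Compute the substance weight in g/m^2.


792.8 g/m^2


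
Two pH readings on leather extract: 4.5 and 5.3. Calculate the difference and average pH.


Difference = |4.5 - 5.3| = 0.8
Average = (4.5 + 5.3) / 2 = 4.90


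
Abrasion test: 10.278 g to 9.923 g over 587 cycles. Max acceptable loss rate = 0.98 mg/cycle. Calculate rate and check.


Rate = 0.605 mg/cycle
Passes: Yes


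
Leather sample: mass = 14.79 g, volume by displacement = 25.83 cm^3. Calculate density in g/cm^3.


0.573 g/cm^3

Density = mass / volume
Density = 14.79 / 25.83 = 0.573 g/cm^3


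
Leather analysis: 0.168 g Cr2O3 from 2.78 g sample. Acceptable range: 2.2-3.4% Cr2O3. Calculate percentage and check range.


Cr2O3 = 6.04%
Within range: No


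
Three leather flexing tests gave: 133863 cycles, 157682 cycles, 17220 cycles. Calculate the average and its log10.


Average = (133863 + 157682 + 17220) / 3 = 102922 cycles
log10(102922) = 5.01


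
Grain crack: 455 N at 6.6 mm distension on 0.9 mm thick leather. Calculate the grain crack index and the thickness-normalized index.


Crack index = 455 / 6.6 = 68.9 N/mm
Normalized = 68.9 / 0.9 = 76.6 N/mm per mm


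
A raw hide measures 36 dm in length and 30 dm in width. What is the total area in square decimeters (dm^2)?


Area = length x width
Area = 36 x 30 = 1080 dm^2


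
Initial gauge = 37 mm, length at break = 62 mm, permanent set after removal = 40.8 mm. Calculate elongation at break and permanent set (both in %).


Elongation at break = 67.6%
Permanent set = 10.3%

Elongation at break = (62 - 37) / 37 x 100 = 67.6%
Permanent set = (40.8 - 37) / 37 x 100 = 10.3%


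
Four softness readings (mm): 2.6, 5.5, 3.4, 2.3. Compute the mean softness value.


Sum = 2.6 + 5.5 + 3.4 + 2.3
Mean = 13.8 / 4 = 3.45 mm


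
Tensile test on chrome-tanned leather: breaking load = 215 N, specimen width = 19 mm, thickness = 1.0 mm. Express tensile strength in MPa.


Cross-section = 19 x 1.0 = 19.0 mm^2
TS = 215 / 19.0 = 11.32 MPa
(1 N/mm^2 = 1 MPa)


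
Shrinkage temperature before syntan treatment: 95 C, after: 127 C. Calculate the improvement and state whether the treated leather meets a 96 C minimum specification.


Improvement = 127 - 95 = 32 C
Spec check: 127 C >= 96 C? Yes


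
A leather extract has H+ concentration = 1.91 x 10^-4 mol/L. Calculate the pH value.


pH = -log10[H+]
pH = -log10(1.91 x 10^-4) = 3.72


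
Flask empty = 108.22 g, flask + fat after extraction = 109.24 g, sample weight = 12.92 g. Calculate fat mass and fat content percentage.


Fat mass = 1.02 g
Fat content = 7.9%

Fat mass = 109.24 - 108.22 = 1.02 g
Fat% = 1.02 / 12.92 x 100 = 7.9%


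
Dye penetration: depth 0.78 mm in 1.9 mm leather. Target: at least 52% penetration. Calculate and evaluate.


Penetration = 41.1%
Meets target: No

Penetration = 0.78 / 1.9 x 100 = 41.1%
Target: 52%
Meets target: No


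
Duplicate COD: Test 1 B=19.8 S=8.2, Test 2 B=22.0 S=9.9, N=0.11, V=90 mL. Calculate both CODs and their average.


COD1 = 113.4 mg/L
COD2 = 118.3 mg/L
Average = 115.9 mg/L


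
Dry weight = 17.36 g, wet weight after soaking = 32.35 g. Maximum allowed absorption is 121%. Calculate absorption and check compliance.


Absorption = 86.3%
Compliant: Yes


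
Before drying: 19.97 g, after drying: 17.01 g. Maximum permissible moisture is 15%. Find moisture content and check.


Moisture content = 14.8%
Acceptable: Yes


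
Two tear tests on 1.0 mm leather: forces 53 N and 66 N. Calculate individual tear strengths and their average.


Tear 1 = 53 / 1.0 = 53.0 N/mm
Tear 2 = 66 / 1.0 = 66.0 N/mm
Average = (53.0 + 66.0) / 2 = 59.5 N/mm


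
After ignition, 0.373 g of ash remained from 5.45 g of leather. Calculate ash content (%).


6.84%


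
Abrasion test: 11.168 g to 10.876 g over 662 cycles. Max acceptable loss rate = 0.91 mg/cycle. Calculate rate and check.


Loss = 11.168 - 10.876 = 0.292 g
Rate = 0.292 g / 662 cycles x 1000 = 0.441 mg/cycle
Max = 0.91 mg/cycle
Passes: Yes


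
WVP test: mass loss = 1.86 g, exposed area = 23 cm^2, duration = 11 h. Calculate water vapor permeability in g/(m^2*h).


WVP = mass_loss / (area x time) x 10000
WVP = 1.86 / (23 x 11) x 10000
WVP = 1.86 / 253 x 10000 = 73.52 g/(m^2*h)


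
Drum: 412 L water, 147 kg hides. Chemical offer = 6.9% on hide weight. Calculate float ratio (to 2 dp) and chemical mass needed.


Float ratio = 2.80
Chemical needed = 10.143 kg

Float ratio = 412 / 147 = 2.80
Chemical = 147 x 6.9 / 100 = 10.143 kg


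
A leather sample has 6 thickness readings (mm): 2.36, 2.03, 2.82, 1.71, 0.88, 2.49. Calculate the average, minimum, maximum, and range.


Average = 2.05 mm
Min = 0.88 mm
Max = 2.82 mm
Range = 1.94 mm

Sum = 12.29
Average = 12.29 / 6 = 2.05 mm
Minimum = 0.88 mm
Maximum = 2.82 mm
Range = 2.82 - 0.88 = 1.94 mm


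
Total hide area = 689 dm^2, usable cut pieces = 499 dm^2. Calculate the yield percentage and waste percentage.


Yield = 72.4%
Waste = 27.6%

Yield = 499 / 689 x 100 = 72.4%
Waste = 689 - 499 = 190 dm^2
Waste% = 100 - 72.4 = 27.6%


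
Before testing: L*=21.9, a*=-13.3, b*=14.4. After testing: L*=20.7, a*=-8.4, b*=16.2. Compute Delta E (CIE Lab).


dL = 20.7 - 21.9 = -1.2
da = -8.4 - (-13.3) = 4.9
db = 16.2 - 14.4 = 1.8
dE = sqrt((-1.2)^2 + (4.9)^2 + (1.8)^2) = 5.36


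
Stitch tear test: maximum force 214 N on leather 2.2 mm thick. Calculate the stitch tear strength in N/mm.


97.3 N/mm

Stitch tear strength = force / thickness
STS = 214 / 2.2 = 97.3 N/mm


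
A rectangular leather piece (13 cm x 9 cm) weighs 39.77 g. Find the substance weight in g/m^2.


3399.1 g/m^2


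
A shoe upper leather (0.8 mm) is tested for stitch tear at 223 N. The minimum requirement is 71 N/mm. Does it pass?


STS = 278.8 N/mm
Passes: Yes

STS = 223 / 0.8 = 278.8 N/mm
Minimum required: 71 N/mm
Passes: Yes


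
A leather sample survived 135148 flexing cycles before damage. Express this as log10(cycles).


log10(135148) = 5.13


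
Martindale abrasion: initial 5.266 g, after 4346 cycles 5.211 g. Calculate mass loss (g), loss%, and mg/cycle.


Mass loss = 0.055 g
Loss = 1.04%
Rate = 0.013 mg/cycle

Loss = 5.266 - 5.211 = 0.055 g
Loss% = 0.055 / 5.266 x 100 = 1.04%
Rate = 0.055 / 4346 x 1000 = 0.013 mg/cycle


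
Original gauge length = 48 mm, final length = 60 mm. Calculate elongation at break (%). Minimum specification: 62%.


Extension = 60 - 48 = 12 mm
Elongation = 12 / 48 x 100 = 25.0%
Minimum required: 62%
Meets specification: No


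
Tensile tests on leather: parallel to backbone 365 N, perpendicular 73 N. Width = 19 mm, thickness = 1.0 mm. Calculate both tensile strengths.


Area = 19 x 1.0 = 19.0 mm^2
TS (parallel) = 365 / 19.0 = 19.21 N/mm^2
TS (perpendicular) = 73 / 19.0 = 3.84 N/mm^2


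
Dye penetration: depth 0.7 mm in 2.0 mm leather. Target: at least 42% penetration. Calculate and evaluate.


Penetration = 0.7 / 2.0 x 100 = 35.0%
Target: 42%
Meets target: No


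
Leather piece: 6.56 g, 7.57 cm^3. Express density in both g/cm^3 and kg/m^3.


0.867 g/cm^3
867 kg/m^3

Density = 6.56 / 7.57 = 0.867 g/cm^3
Convert: 0.867 x 1000 = 867 kg/m^3


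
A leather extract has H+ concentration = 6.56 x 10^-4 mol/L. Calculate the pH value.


pH = 3.18

pH = -log10[H+]
pH = -log10(6.56 x 10^-4) = 3.18


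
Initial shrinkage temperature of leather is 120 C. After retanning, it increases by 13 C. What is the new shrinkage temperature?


New Ts = 120 + 13 = 133 C


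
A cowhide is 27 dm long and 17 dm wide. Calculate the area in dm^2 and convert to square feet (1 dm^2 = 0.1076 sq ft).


459 dm^2
49.39 sq ft


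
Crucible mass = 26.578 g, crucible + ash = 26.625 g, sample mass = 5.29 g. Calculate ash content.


Ash mass = 26.625 - 26.578 = 0.047 g
Ash% = 0.047 / 5.29 x 100 = 0.89%


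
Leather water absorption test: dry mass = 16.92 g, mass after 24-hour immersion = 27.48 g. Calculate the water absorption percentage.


Water absorbed = 27.48 - 16.92 = 10.56 g
WA% = 10.56 / 16.92 x 100 = 62.4%


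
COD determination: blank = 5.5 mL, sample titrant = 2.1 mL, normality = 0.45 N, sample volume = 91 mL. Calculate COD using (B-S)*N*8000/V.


134.5 mg/L


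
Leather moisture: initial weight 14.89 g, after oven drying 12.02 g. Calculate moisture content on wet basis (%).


Moisture = 14.89 - 12.02 = 2.87 g
MC = 2.87 / 14.89 x 100 = 19.3%


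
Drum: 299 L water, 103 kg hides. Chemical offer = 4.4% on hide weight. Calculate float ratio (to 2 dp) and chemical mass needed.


Float ratio = 2.90
Chemical needed = 4.532 kg

Float ratio = 299 / 103 = 2.90
Chemical = 103 x 4.4 / 100 = 4.532 kg


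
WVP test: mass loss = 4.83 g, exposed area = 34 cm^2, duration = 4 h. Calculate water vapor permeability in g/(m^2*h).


355.15 g/(m^2*h)

WVP = mass_loss / (area x time) x 10000
WVP = 4.83 / (34 x 4) x 10000
WVP = 4.83 / 136 x 10000 = 355.15 g/(m^2*h)


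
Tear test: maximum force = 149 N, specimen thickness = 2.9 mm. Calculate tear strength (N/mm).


51.4 N/mm

Tear strength = force / thickness
Tear = 149 / 2.9 = 51.4 N/mm


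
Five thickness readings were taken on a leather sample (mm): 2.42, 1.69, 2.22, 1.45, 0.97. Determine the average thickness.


1.75 mm

Sum = 2.42 + 1.69 + 2.22 + 1.45 + 0.97 = 8.75
Average = 8.75 / 5 = 1.75 mm


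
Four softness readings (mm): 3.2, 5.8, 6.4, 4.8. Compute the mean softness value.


Sum = 3.2 + 5.8 + 6.4 + 4.8
Mean = 20.2 / 4 = 5.05 mm


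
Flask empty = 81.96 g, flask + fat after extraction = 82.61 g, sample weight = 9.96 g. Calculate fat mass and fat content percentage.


Fat mass = 0.65 g
Fat content = 6.5%


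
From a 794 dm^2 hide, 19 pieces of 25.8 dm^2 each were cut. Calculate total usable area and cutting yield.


Total usable = 19 x 25.8 = 490.2 dm^2
Yield = 490.2 / 794 x 100 = 61.7%


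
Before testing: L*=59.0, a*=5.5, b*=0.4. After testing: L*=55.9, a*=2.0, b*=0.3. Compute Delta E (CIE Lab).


dL = 55.9 - 59.0 = -3.1
da = 2.0 - 5.5 = -3.5
db = 0.3 - 0.4 = -0.1
dE = sqrt((-3.1)^2 + (-3.5)^2 + (-0.1)^2) = 4.68


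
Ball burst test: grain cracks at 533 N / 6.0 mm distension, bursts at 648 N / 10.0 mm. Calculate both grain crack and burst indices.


Crack index = 533 / 6.0 = 88.8 N/mm
Burst index = 648 / 10.0 = 64.8 N/mm


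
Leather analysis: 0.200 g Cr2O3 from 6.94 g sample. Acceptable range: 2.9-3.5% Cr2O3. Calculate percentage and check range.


Cr2O3 = 2.88%
Within range: No


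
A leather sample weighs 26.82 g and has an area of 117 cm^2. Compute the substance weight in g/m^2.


2292.3 g/m^2


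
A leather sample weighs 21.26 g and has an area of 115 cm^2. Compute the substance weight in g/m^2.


Substance weight = mass / area x 10000
SW = 21.26 / 115 x 10000
SW = 1848.7 g/m^2


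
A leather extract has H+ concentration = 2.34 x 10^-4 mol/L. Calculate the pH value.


pH = 3.63


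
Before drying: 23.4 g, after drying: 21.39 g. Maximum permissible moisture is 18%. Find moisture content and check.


Moisture content = 8.6%
Acceptable: Yes

MC = (23.4 - 21.39) / 23.4 x 100 = 8.6%
Maximum: 18%
Acceptable: Yes


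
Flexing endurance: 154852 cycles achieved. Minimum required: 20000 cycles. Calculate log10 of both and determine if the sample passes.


Achieved: log10 = 5.19
Required: log10 = 4.30
Passes: Yes


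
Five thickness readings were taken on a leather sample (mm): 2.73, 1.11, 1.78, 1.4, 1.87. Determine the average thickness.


1.78 mm


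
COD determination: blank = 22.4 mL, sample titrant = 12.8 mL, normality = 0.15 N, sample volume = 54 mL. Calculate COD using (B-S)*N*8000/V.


COD = (22.4 - 12.8) x 0.15 x 8000 / 54
COD = 9.6 x 0.15 x 8000 / 54
COD = 213.3 mg/L


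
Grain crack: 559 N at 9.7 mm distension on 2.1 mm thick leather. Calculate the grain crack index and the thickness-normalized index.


Crack index = 559 / 9.7 = 57.6 N/mm
Normalized = 57.6 / 2.1 = 27.4 N/mm per mm


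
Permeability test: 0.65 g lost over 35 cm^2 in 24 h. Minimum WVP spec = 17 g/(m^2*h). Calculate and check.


WVP = 7.74 g/(m^2*h)
Meets specification: No


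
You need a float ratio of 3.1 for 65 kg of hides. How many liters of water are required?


Water = hide weight x target ratio
Water = 65 x 3.1 = 201.5 L


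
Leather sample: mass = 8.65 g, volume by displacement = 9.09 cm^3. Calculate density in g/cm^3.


0.952 g/cm^3

Density = mass / volume
Density = 8.65 / 9.09 = 0.952 g/cm^3


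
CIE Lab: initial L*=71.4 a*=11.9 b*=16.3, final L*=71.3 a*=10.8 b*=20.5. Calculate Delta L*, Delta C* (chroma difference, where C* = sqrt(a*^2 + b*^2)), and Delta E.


Delta L* = -0.1
Delta C* = 2.99
Delta E = 4.34

Delta L* = 71.3 - 71.4 = -0.1
C1* = sqrt((11.9)^2 + (16.3)^2) = 20.182
C2* = sqrt((10.8)^2 + (20.5)^2) = 23.171
Delta C* = 23.171 - 20.182 = 2.99
Delta E = sqrt((-0.1)^2 + (-1.1)^2 + (4.2)^2) = 4.34


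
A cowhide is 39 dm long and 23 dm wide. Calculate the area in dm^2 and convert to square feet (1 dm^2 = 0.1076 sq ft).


Area = 39 x 23 = 897 dm^2
Conversion: 897 x 0.1076 = 96.52 sq ft


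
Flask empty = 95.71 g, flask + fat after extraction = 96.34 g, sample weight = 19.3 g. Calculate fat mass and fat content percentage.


Fat mass = 0.63 g
Fat content = 3.3%

Fat mass = 96.34 - 95.71 = 0.63 g
Fat% = 0.63 / 19.3 x 100 = 3.3%


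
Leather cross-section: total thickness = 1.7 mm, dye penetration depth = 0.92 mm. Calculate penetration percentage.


54.1%


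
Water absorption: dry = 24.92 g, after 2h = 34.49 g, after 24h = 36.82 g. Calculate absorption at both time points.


2h absorption = 38.4%
24h absorption = 47.8%

WA (2h) = (34.49 - 24.92) / 24.92 x 100 = 38.4%
WA (24h) = (36.82 - 24.92) / 24.92 x 100 = 47.8%


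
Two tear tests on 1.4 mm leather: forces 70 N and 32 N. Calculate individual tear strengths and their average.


Tear 1 = 50.0 N/mm
Tear 2 = 22.9 N/mm
Average = 36.5 N/mm


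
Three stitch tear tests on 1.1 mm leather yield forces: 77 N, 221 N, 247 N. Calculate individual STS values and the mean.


STS1 = 70.0 N/mm
STS2 = 200.9 N/mm
STS3 = 224.5 N/mm
Mean = 165.1 N/mm


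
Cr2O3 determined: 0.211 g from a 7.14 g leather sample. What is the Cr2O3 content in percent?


2.96%


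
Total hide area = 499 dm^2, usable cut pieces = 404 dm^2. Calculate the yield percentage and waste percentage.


Yield = 81.0%
Waste = 19.0%

Yield = 404 / 499 x 100 = 81.0%
Waste = 499 - 404 = 95 dm^2
Waste% = 100 - 81.0 = 19.0%


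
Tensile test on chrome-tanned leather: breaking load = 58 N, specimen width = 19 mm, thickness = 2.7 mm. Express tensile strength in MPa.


Cross-section = 19 x 2.7 = 51.3 mm^2
TS = 58 / 51.3 = 1.13 MPa
(1 N/mm^2 = 1 MPa)


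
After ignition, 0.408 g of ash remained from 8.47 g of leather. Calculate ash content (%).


4.82%

Ash% = 0.408 / 8.47 x 100
Ash% = 4.82%


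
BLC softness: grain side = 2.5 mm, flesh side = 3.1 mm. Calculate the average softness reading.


2.80 mm

Average = (2.5 + 3.1) / 2
Average = 2.80 mm


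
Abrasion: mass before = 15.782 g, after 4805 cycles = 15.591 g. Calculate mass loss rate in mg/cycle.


0.040 mg/cycle


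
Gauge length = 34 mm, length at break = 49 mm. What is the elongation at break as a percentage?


44.1%

Extension = 49 - 34 = 15 mm
Elongation = 15 / 34 x 100 = 44.1%


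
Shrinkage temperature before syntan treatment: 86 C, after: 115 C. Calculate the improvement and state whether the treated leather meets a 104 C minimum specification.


Improvement = 115 - 86 = 29 C
Spec check: 115 C >= 104 C? Yes


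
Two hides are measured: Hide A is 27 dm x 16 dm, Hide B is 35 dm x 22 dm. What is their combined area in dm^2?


Hide A area = 27 x 16 = 432 dm^2
Hide B area = 35 x 22 = 770 dm^2
Total = 432 + 770 = 1202 dm^2


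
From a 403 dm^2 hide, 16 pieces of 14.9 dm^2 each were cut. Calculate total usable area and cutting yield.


Usable area = 238.4 dm^2
Yield = 59.2%

Total usable = 16 x 14.9 = 238.4 dm^2
Yield = 238.4 / 403 x 100 = 59.2%


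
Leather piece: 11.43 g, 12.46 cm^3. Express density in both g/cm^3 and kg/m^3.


0.917 g/cm^3
917 kg/m^3


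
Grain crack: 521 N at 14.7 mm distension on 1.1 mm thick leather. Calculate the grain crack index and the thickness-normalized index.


Crack index = 35.4 N/mm
Normalized index = 32.2 N/mm per mm


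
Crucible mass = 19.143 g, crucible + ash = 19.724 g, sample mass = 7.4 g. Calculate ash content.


Ash mass = 19.724 - 19.143 = 0.581 g
Ash% = 0.581 / 7.4 x 100 = 7.85%


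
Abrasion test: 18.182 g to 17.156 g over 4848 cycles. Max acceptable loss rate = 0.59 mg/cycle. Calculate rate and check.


Loss = 18.182 - 17.156 = 1.026 g
Rate = 1.026 g / 4848 cycles x 1000 = 0.212 mg/cycle
Max = 0.59 mg/cycle
Passes: Yes


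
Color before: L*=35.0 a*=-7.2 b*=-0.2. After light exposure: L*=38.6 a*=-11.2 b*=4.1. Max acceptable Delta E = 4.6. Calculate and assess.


dL = 3.6, da = -4.0, db = 4.3
dE = sqrt((3.6)^2 + (-4.0)^2 + (4.3)^2) = 6.89
Max = 4.6
Passes: No


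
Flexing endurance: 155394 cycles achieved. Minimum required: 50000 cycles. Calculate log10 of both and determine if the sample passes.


Achieved: log10 = 5.19
Required: log10 = 4.70
Passes: Yes


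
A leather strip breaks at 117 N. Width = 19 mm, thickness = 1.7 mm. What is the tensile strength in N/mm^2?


Cross-sectional area = 19 x 1.7 = 32.3 mm^2
Tensile strength = 117 / 32.3 = 3.62 N/mm^2


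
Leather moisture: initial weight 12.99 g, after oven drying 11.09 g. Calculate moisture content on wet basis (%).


14.6%


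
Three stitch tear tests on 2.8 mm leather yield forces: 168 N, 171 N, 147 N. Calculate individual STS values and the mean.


STS1 = 60.0 N/mm
STS2 = 61.1 N/mm
STS3 = 52.5 N/mm
Mean = 57.9 N/mm

STS1 = 168 / 2.8 = 60.0 N/mm
STS2 = 171 / 2.8 = 61.1 N/mm
STS3 = 147 / 2.8 = 52.5 N/mm
Mean = (60.0 + 61.1 + 52.5) / 3 = 57.9 N/mm


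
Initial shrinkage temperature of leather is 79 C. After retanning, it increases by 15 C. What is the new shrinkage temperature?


New Ts = 79 + 15 = 94 C


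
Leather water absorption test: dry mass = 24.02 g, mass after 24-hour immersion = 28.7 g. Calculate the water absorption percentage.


19.5%

Water absorbed = 28.7 - 24.02 = 4.68 g
WA% = 4.68 / 24.02 x 100 = 19.5%


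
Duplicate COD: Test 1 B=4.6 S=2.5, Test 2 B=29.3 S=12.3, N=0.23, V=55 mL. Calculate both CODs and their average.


COD1 = 70.3 mg/L
COD2 = 568.7 mg/L
Average = 319.5 mg/L

COD1 = (4.6 - 2.5) x 0.23 x 8000 / 55 = 70.3 mg/L
COD2 = (29.3 - 12.3) x 0.23 x 8000 / 55 = 568.7 mg/L
Average = (70.3 + 568.7) / 2 = 319.5 mg/L


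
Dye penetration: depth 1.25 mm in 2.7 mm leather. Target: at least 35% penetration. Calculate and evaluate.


Penetration = 1.25 / 2.7 x 100 = 46.3%
Target: 35%
Meets target: Yes


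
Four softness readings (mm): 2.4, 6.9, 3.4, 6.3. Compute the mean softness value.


4.75 mm

Sum = 2.4 + 6.9 + 3.4 + 6.3
Mean = 19.0 / 4 = 4.75 mm


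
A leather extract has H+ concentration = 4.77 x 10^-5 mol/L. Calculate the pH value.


pH = 4.32


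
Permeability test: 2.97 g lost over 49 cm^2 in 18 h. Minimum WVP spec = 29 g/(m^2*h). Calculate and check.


WVP = 33.67 g/(m^2*h)
Meets specification: Yes


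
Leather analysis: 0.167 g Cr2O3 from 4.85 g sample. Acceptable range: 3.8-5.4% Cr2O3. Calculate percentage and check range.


Cr2O3% = 0.167 / 4.85 x 100 = 3.44%
Acceptable range: 3.8 to 5.4%
Within range: No


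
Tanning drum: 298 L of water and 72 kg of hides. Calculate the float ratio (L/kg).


4.1

Float ratio = water / hide weight
Ratio = 298 / 72 = 4.1


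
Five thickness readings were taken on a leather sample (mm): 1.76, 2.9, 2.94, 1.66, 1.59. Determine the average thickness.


2.17 mm


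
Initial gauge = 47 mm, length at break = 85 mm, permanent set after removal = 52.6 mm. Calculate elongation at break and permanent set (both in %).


Elongation at break = 80.9%
Permanent set = 11.9%

Elongation at break = (85 - 47) / 47 x 100 = 80.9%
Permanent set = (52.6 - 47) / 47 x 100 = 11.9%


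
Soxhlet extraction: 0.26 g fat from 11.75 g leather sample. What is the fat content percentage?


2.2%


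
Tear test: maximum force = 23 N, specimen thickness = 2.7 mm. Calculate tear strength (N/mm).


Tear strength = force / thickness
Tear = 23 / 2.7 = 8.5 N/mm


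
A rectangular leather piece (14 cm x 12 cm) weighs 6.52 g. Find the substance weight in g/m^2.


388.1 g/m^2


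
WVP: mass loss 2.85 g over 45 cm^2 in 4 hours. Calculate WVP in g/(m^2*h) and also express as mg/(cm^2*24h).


WVP = 2.85 / (45 x 4) x 10000 = 158.33 g/(m^2*h)
Mass loss in mg = 2.85 x 1000 = 2850 mg
Per cm^2 per 24h in mg: 2850 x 24 / (45 x 4) = 68400 / 180 = 380.00 mg/(cm^2*24h)


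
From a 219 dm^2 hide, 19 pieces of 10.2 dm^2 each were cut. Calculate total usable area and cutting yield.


Total usable = 19 x 10.2 = 193.8 dm^2
Yield = 193.8 / 219 x 100 = 88.5%


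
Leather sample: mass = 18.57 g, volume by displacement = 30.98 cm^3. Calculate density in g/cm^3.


0.599 g/cm^3

Density = mass / volume
Density = 18.57 / 30.98 = 0.599 g/cm^3


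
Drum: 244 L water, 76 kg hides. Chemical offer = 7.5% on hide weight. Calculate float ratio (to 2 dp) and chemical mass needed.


Float ratio = 244 / 76 = 3.21
Chemical = 76 x 7.5 / 100 = 5.7 kg


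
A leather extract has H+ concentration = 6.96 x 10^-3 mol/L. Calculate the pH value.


pH = 2.16

pH = -log10[H+]
pH = -log10(6.96 x 10^-3) = 2.16


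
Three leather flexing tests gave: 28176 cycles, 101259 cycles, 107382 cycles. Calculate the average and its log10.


Average = 78939 cycles
log10 = 4.90

Average = (28176 + 101259 + 107382) / 3 = 78939 cycles
log10(78939) = 4.90


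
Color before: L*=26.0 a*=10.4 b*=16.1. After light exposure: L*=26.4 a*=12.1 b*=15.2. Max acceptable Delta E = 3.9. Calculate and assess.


Delta E = 1.96
Passes: Yes

dL = 0.4, da = 1.7, db = -0.9
dE = sqrt((0.4)^2 + (1.7)^2 + (-0.9)^2) = 1.96
Max = 3.9
Passes: Yes


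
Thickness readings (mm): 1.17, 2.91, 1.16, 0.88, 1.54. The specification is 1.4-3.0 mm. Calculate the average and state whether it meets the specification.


Average = 1.53 mm
Within specification: Yes

Sum = 7.66
Average = 7.66 / 5 = 1.53 mm
Specification range: 1.4 to 3.0 mm
Within spec: Yes


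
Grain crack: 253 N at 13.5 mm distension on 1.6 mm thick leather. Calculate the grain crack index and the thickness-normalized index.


Crack index = 18.7 N/mm
Normalized index = 11.7 N/mm per mm

Crack index = 253 / 13.5 = 18.7 N/mm
Normalized = 18.7 / 1.6 = 11.7 N/mm per mm


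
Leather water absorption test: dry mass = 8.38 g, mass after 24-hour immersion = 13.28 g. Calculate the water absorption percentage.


58.5%

Water absorbed = 13.28 - 8.38 = 4.90 g
WA% = 4.90 / 8.38 x 100 = 58.5%


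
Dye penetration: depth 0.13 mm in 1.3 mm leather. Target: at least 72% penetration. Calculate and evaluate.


Penetration = 10.0%
Meets target: No

Penetration = 0.13 / 1.3 x 100 = 10.0%
Target: 72%
Meets target: No


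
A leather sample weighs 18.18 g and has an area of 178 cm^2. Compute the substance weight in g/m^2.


1021.3 g/m^2

Substance weight = mass / area x 10000
SW = 18.18 / 178 x 10000
SW = 1021.3 g/m^2


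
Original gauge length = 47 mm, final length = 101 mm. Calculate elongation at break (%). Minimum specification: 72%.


Elongation = 114.9%
Meets spec: Yes

Extension = 101 - 47 = 54 mm
Elongation = 54 / 47 x 100 = 114.9%
Minimum required: 72%
Meets specification: Yes


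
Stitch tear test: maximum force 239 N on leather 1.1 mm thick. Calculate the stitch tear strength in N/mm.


Stitch tear strength = force / thickness
STS = 239 / 1.1 = 217.3 N/mm


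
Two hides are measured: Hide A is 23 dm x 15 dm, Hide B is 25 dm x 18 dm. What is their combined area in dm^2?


795 dm^2

Hide A area = 23 x 15 = 345 dm^2
Hide B area = 25 x 18 = 450 dm^2
Total = 345 + 450 = 795 dm^2
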